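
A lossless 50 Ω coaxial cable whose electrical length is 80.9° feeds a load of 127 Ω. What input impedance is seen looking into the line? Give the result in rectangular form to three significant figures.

Z_in ≈ 20.1 − j6.74 Ω

tan(βl) = tan(80.9°) = 6.24
Z_in = Z_0·(Z_L + jZ_0·tanβl)/(Z_0 + jZ_L·tanβl)
     = 50·(127 + j312)/(50 + j793)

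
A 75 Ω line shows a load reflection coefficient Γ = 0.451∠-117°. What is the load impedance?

Z_L = Z_0·(1 + Γ)/(1 − Γ) = 75·(0.795 − j0.402)/(1.2 + j0.402)

Z_L ≈ 37 − j37.4 Ω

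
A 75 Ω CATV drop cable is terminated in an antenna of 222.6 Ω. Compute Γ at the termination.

Γ = (Z_L − Z_0)/(Z_L + Z_0) = (222.6 − 75)/(222.6 + 75) = 147.6/297.6

Γ = 0.496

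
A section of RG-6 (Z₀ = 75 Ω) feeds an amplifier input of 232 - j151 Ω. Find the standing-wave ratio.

VSWR ≈ 4.51

Γ = (Z_L − Z_0)/(Z_L + Z_0) = (157 − j151)/(307 − j151)
|Γ| = 218/342 = 0.637
VSWR = (1 + |Γ|)/(1 − |Γ|) = 1.64/0.363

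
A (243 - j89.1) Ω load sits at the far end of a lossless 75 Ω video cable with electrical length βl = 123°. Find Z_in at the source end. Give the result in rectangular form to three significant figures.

Z_in ≈ 32 + j54 Ω

tan(βl) = tan(123°) = -1.54
Z_in = Z_0·(Z_L + jZ_0·tanβl)/(Z_0 + jZ_L·tanβl)
     = 75·(243 − j205)/(-62.2 − j374)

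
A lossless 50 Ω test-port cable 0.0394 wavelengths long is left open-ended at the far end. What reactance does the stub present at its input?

X_in ≈ -198 Ω (capacitive)

βl = 2π × 0.0394 = 14.2°
tan(βl) = 0.253
For an open-ended stub, Z_in = −jZ_0·cot(βl) = −jZ_0/tan(βl)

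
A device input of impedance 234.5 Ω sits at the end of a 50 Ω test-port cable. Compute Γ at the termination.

Γ = (Z_L − Z_0)/(Z_L + Z_0) = (234.5 − 50)/(234.5 + 50) = 184.5/284.5

Γ = 0.649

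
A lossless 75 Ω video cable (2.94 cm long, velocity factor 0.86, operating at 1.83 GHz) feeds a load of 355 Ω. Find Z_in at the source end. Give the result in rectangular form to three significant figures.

Z_in ≈ 16.9 − j19 Ω

λ = v/f = 0.86·c / 1.83 GHz = 0.141 m
βl = 2π·l/λ = 2π × 0.209 = 75.1°
tan(βl) = tan(75.1°) = 3.75
Z_in = Z_0·(Z_L + jZ_0·tanβl)/(Z_0 + jZ_L·tanβl)
     = 75·(355 + j281)/(75 + j1330)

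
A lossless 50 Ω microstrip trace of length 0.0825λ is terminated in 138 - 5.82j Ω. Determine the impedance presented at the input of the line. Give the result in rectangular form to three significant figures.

Z_in ≈ 50.6 − j53.4 Ω

βl = 2π × 0.0825 = 29.7°
tan(βl) = tan(29.7°) = 0.57
Z_in = Z_0·(Z_L + jZ_0·tanβl)/(Z_0 + jZ_L·tanβl)
     = 50·(138 + j22.7)/(53.3 + j78.7)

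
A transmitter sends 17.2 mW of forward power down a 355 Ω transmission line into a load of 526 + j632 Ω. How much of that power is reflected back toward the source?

P_reflected ≈ 6.27 mW

|Γ| = |(171 + j632)/(881 + j632)| = 0.604
|Γ|² = 0.365
P_refl = |Γ|²·P_inc = 6.27 mW, P_del = (1 − |Γ|²)·P_inc = 10.9 mW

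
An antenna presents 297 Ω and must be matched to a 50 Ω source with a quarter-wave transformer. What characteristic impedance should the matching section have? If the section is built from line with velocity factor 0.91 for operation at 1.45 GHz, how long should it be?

Z_qwt = √(Z_0·R_L) = √(50 × 297) = √14850
λ = 0.91·c/f = 0.188 m, so l = λ/4 = 0.0471 m

Z_qwt ≈ 122 Ω; length ≈ 4.71 cm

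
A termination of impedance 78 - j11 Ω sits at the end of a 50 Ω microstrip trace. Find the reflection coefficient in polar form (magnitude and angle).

Γ = (Z_L − Z_0)/(Z_L + Z_0) = (28 − j11)/(128 − j11)
|Γ| = 30.1/128 = 0.234

Γ ≈ 0.234 ∠ -16.5°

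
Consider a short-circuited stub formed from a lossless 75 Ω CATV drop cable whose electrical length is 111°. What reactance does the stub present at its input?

tan(βl) = -2.61
For a short-circuited stub, Z_in = jZ_0·tan(βl)

X_in ≈ -195 Ω (capacitive)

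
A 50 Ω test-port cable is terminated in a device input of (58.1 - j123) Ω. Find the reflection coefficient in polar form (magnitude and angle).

Γ = (Z_L − Z_0)/(Z_L + Z_0) = (8.1 − j123)/(108.1 − j123)
|Γ| = 123/164 = 0.753

Γ ≈ 0.753 ∠ -37.5°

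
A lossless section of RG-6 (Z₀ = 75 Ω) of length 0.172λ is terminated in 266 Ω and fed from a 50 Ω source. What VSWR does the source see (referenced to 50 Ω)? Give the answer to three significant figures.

VSWR ≈ 3.06

βl = 2π × 0.172 = 61.9°
tan(βl) = 1.87
Z_in = Z_0·(Z_L + jZ_0·tanβl)/(Z_0 + jZ_L·tanβl) = 26.6 − j36 Ω
Γ_s = (Z_in − Z_s)/(Z_in + Z_s) = (-23.4 − j36)/(76.6 − j36), |Γ_s| = 0.508
VSWR = (1 + |Γ_s|)/(1 − |Γ_s|)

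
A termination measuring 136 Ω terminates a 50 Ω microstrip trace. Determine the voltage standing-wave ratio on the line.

VSWR ≈ 2.72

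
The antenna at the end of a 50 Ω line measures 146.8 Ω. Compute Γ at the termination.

Γ = 0.492

Γ = (Z_L − Z_0)/(Z_L + Z_0) = (146.8 − 50)/(146.8 + 50) = 96.8/196.8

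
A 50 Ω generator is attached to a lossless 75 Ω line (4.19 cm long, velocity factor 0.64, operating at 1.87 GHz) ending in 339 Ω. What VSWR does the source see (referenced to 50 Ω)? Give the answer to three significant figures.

VSWR ≈ 5.68

λ = v/f = 0.64·c / 1.87 GHz = 0.103 m
βl = 2π·l/λ = 2π × 0.408 = 147°
tan(βl) = -0.652
Z_in = Z_0·(Z_L + jZ_0·tanβl)/(Z_0 + jZ_L·tanβl) = 49.9 + j98.2 Ω
Γ_s = (Z_in − Z_s)/(Z_in + Z_s) = (-0.0809 + j98.2)/(99.9 + j98.2), |Γ_s| = 0.701
VSWR = (1 + |Γ_s|)/(1 − |Γ_s|)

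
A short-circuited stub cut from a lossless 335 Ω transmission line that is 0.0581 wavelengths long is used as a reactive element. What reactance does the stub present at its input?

X_in ≈ 128 Ω (inductive)

βl = 2π × 0.0581 = 20.9°
tan(βl) = 0.382
For a short-circuited stub, Z_in = jZ_0·tan(βl)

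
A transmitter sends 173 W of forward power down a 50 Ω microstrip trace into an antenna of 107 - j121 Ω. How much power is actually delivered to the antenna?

|Γ| = |(57 − j121)/(157 − j121)| = 0.675
|Γ|² = 0.455
P_refl = |Γ|²·P_inc = 78.8 W, P_del = (1 − |Γ|²)·P_inc = 94.2 W

P_delivered ≈ 94.2 W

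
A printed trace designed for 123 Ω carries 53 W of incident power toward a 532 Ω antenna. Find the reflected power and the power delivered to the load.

Γ = (532 − 123)/(532 + 123) = 0.624
|Γ|² = 0.39
P_refl = |Γ|²·P_inc = 20.7 W, P_del = (1 − |Γ|²)·P_inc = 32.3 W

P_reflected ≈ 20.7 W; P_delivered ≈ 32.3 W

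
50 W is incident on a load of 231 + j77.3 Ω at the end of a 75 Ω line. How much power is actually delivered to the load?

|Γ| = |(156 + j77.3)/(306 + j77.3)| = 0.552
|Γ|² = 0.304
P_refl = |Γ|²·P_inc = 15.2 W, P_del = (1 − |Γ|²)·P_inc = 34.8 W

P_delivered ≈ 34.8 W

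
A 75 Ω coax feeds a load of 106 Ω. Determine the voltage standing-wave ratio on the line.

VSWR ≈ 1.41

Γ = (106 − 75)/(106 + 75) = 0.171
VSWR = (1 + 0.171)/(1 − 0.171)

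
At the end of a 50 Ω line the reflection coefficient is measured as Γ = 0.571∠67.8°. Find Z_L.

Z_L ≈ 37.7 + j59.1 Ω

Z_L = Z_0·(1 + Γ)/(1 − Γ) = 50·(1.22 + j0.529)/(0.784 − j0.529)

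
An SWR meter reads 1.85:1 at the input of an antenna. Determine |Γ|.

|Γ| = (S − 1)/(S + 1) = (1.85 − 1)/(1.85 + 1) = 0.85/2.85

|Γ| ≈ 0.298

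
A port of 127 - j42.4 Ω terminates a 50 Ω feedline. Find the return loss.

RL ≈ 6.32 dB

Γ = (77 − j42.4)/(177 − j42.4), |Γ| = 0.483
RL = −20·log₁₀|Γ| = −20·log₁₀(0.483)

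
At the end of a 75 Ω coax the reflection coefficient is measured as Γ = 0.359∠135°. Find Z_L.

Z_L = Z_0·(1 + Γ)/(1 − Γ) = 75·(0.746 + j0.254)/(1.25 − j0.254)

Z_L ≈ 39.9 + j23.3 Ω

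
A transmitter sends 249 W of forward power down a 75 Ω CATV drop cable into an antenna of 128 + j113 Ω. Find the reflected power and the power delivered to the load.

|Γ| = |(53 + j113)/(203 + j113)| = 0.537
|Γ|² = 0.289
P_refl = |Γ|²·P_inc = 71.9 W, P_del = (1 − |Γ|²)·P_inc = 177 W

P_reflected ≈ 71.9 W; P_delivered ≈ 177 W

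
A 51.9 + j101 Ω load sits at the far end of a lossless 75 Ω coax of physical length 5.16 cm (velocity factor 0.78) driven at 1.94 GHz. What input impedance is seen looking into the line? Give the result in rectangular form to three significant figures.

Z_in ≈ 22.5 + j43.5 Ω

λ = v/f = 0.78·c / 1.94 GHz = 0.121 m
βl = 2π·l/λ = 2π × 0.428 = 154°
tan(βl) = tan(154°) = -0.488
Z_in = Z_0·(Z_L + jZ_0·tanβl)/(Z_0 + jZ_L·tanβl)
     = 75·(51.9 + j64.4)/(124 − j25.3)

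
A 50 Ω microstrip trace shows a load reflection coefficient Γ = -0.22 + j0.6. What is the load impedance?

Z_L = Z_0·(1 + Γ)/(1 − Γ) = 50·(0.78 + j0.6)/(1.22 − j0.6)

Z_L ≈ 16 + j32.5 Ω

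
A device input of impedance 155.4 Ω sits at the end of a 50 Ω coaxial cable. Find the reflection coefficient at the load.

Γ = (Z_L − Z_0)/(Z_L + Z_0) = (155.4 − 50)/(155.4 + 50) = 105.4/205.4

Γ = 0.513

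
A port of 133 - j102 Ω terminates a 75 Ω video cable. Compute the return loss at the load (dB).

Γ = (58 − j102)/(208 − j102), |Γ| = 0.506
RL = −20·log₁₀|Γ| = −20·log₁₀(0.506)

RL ≈ 5.91 dB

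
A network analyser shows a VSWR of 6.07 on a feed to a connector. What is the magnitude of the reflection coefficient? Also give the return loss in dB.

|Γ| ≈ 0.717; return loss ≈ 2.89 dB

|Γ| = (S − 1)/(S + 1) = (6.07 − 1)/(6.07 + 1) = 5.07/7.07
RL = −20·log₁₀|Γ| = −20·log₁₀(0.717)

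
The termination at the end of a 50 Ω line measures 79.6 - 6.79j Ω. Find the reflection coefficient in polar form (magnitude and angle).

Γ ≈ 0.234 ∠ -9.92°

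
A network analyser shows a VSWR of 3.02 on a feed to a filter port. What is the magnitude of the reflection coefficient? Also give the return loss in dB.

|Γ| ≈ 0.502; return loss ≈ 5.98 dB

|Γ| = (S − 1)/(S + 1) = (3.02 − 1)/(3.02 + 1) = 2.02/4.02
RL = −20·log₁₀|Γ| = −20·log₁₀(0.502)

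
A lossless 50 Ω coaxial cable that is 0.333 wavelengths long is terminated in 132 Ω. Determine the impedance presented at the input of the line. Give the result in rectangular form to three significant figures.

βl = 2π × 0.333 = 120°
tan(βl) = tan(120°) = -1.74
Z_in = Z_0·(Z_L + jZ_0·tanβl)/(Z_0 + jZ_L·tanβl)
     = 50·(132 − j87)/(50 − j230)

Z_in ≈ 24.1 + j23.5 Ω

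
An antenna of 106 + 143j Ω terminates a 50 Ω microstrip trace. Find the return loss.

Γ = (56 + j143)/(156 + j143), |Γ| = 0.726
RL = −20·log₁₀|Γ| = −20·log₁₀(0.726)

RL ≈ 2.78 dB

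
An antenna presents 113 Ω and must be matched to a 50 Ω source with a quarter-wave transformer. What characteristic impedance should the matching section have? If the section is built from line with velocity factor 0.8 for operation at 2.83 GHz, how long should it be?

Z_qwt = √(Z_0·R_L) = √(50 × 113) = √5650
λ = 0.8·c/f = 0.0848 m, so l = λ/4 = 0.0212 m

Z_qwt ≈ 75.2 Ω; length ≈ 2.12 cm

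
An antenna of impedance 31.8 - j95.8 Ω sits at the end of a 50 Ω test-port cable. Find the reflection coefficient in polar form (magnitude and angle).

Γ = (Z_L − Z_0)/(Z_L + Z_0) = (-18.2 − j95.8)/(81.8 − j95.8)
|Γ| = 97.5/126 = 0.774

Γ ≈ 0.774 ∠ -51.2°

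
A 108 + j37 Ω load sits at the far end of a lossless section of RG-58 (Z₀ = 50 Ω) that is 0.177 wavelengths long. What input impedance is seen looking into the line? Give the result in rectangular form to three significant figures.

βl = 2π × 0.177 = 63.7°
tan(βl) = tan(63.7°) = 2.03
Z_in = Z_0·(Z_L + jZ_0·tanβl)/(Z_0 + jZ_L·tanβl)
     = 50·(108 + j138)/(-24.9 + j219)

Z_in ≈ 28.4 − j27.9 Ω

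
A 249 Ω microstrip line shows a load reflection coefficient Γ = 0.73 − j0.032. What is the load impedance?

Z_L ≈ 1570 − j216 Ω

Z_L = Z_0·(1 + Γ)/(1 − Γ) = 249·(1.73 − j0.032)/(0.27 + j0.032)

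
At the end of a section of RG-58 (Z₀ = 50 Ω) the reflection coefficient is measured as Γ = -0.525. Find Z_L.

Z_L = Z_0·(1 + Γ)/(1 − Γ) = 50·(0.475)/(1.52)

Z_L ≈ 15.6 Ω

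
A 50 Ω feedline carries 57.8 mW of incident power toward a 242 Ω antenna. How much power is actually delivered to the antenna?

Γ = (242 − 50)/(242 + 50) = 0.658
|Γ|² = 0.432
P_refl = |Γ|²·P_inc = 25 mW, P_del = (1 − |Γ|²)·P_inc = 32.8 mW

P_delivered ≈ 32.8 mW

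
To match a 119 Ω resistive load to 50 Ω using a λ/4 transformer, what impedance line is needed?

Z_qwt = √(Z_0·R_L) = √(50 × 119) = √5950

Z_qwt ≈ 77.1 Ω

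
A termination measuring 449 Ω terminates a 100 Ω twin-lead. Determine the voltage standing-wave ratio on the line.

For a purely resistive load, VSWR = R_L/Z_0 or Z_0/R_L (whichever > 1) = 449/100

VSWR ≈ 4.49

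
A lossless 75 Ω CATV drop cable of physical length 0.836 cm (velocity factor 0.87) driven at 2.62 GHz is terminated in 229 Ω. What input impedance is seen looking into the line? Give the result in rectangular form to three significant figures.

Z_in ≈ 73.7 − j87.4 Ω

λ = v/f = 0.87·c / 2.62 GHz = 0.0996 m
βl = 2π·l/λ = 2π × 0.0839 = 30.2°
tan(βl) = tan(30.2°) = 0.582
Z_in = Z_0·(Z_L + jZ_0·tanβl)/(Z_0 + jZ_L·tanβl)
     = 75·(229 + j43.7)/(75 + j133)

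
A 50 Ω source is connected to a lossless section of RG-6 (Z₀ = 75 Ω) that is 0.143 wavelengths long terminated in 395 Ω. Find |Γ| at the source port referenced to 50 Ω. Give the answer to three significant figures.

|Γ| ≈ 0.68

βl = 2π × 0.143 = 51.5°
tan(βl) = 1.26
Z_in = Z_0·(Z_L + jZ_0·tanβl)/(Z_0 + jZ_L·tanβl) = 22.7 − j56.3 Ω
Γ_s = (Z_in − Z_s)/(Z_in + Z_s) = (-27.3 − j56.3)/(72.7 − j56.3), |Γ_s| = 0.68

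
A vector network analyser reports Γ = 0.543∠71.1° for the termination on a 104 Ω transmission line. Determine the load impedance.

Z_L = Z_0·(1 + Γ)/(1 − Γ) = 104·(1.18 + j0.514)/(0.824 − j0.514)

Z_L ≈ 77.8 + j113 Ω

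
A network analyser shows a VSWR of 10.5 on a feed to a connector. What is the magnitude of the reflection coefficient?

|Γ| ≈ 0.826

|Γ| = (S − 1)/(S + 1) = (10.5 − 1)/(10.5 + 1) = 9.5/11.5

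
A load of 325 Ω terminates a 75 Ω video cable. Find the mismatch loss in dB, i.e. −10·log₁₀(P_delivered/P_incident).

mismatch loss ≈ 2.15 dB

Γ = (325 − 75)/(325 + 75) = 0.625
|Γ|² = 0.391, so P_del/P_inc = 1 − |Γ|² = 0.609
ML = −10·log₁₀(1 − |Γ|²)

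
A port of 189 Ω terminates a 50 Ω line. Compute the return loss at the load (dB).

Γ = (189 − 50)/(189 + 50) = 0.582
RL = −20·log₁₀|Γ| = −20·log₁₀(0.582)

RL ≈ 4.71 dB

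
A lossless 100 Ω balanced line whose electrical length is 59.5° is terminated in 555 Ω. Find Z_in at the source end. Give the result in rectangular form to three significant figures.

Z_in ≈ 24 − j56.4 Ω

tan(βl) = tan(59.5°) = 1.7
Z_in = Z_0·(Z_L + jZ_0·tanβl)/(Z_0 + jZ_L·tanβl)
     = 100·(555 + j170)/(100 + j942)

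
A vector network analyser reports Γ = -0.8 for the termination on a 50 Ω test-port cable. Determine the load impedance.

Z_L = Z_0·(1 + Γ)/(1 − Γ) = 50·(0.2)/(1.8)

Z_L ≈ 5.56 Ω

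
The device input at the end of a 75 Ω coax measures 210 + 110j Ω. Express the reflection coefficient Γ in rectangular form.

Γ ≈ 0.542 + j0.177

Γ = (Z_L − Z_0)/(Z_L + Z_0) = (135 + j110)/(285 + j110)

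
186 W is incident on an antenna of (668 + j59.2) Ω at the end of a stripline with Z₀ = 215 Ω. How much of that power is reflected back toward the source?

P_reflected ≈ 49.6 W

|Γ| = |(453 + j59.2)/(883 + j59.2)| = 0.516
|Γ|² = 0.266
P_refl = |Γ|²·P_inc = 49.6 W, P_del = (1 − |Γ|²)·P_inc = 136 W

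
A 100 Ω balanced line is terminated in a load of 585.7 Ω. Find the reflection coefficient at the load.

Γ = 0.708

Γ = (Z_L − Z_0)/(Z_L + Z_0) = (585.7 − 100)/(585.7 + 100) = 485.7/685.7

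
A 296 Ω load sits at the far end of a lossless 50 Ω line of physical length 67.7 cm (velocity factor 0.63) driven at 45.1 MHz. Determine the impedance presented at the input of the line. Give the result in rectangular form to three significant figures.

Z_in ≈ 11.6 − j29.8 Ω

λ = v/f = 0.63·c / 45.1 MHz = 4.19 m
βl = 2π·l/λ = 2π × 0.162 = 58.2°
tan(βl) = tan(58.2°) = 1.61
Z_in = Z_0·(Z_L + jZ_0·tanβl)/(Z_0 + jZ_L·tanβl)
     = 50·(296 + j80.5)/(50 + j477)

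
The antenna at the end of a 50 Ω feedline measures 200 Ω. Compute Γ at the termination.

Γ = 0.6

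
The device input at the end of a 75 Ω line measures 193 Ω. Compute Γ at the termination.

Γ = 0.44

Γ = (Z_L − Z_0)/(Z_L + Z_0) = (193 − 75)/(193 + 75) = 118/268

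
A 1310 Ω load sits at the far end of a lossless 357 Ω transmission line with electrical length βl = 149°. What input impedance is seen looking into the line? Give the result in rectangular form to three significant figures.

tan(βl) = tan(149°) = -0.601
Z_in = Z_0·(Z_L + jZ_0·tanβl)/(Z_0 + jZ_L·tanβl)
     = 357·(1310 − j215)/(357 − j787)

Z_in ≈ 304 + j456 Ω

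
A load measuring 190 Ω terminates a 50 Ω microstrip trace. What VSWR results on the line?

VSWR ≈ 3.8

For a purely resistive load, VSWR = R_L/Z_0 or Z_0/R_L (whichever > 1) = 190/50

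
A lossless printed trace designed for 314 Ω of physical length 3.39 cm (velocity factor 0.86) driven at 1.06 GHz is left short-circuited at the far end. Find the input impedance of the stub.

Z_in ≈ +j376 Ω

λ = v/f = 0.86·c / 1.06 GHz = 0.243 m
βl = 2π·l/λ = 2π × 0.139 = 50.1°
tan(βl) = 1.2
For a short-circuited stub, Z_in = jZ_0·tan(βl)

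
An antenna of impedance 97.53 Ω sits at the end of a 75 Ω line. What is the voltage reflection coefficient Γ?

Γ = 0.131

Γ = (Z_L − Z_0)/(Z_L + Z_0) = (97.53 − 75)/(97.53 + 75) = 22.53/172.5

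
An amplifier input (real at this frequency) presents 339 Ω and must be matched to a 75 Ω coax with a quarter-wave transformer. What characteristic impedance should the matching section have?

Z_qwt = √(Z_0·R_L) = √(75 × 339) = √25420

Z_qwt ≈ 159 Ω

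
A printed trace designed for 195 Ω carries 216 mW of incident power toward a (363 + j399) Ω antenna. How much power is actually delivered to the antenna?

|Γ| = |(168 + j399)/(558 + j399)| = 0.631
|Γ|² = 0.398
P_refl = |Γ|²·P_inc = 86 mW, P_del = (1 − |Γ|²)·P_inc = 130 mW

P_delivered ≈ 130 mW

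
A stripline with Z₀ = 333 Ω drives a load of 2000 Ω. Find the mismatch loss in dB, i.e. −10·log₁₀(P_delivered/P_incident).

mismatch loss ≈ 3.1 dB

Γ = (2000 − 333)/(2000 + 333) = 0.715
|Γ|² = 0.511, so P_del/P_inc = 1 − |Γ|² = 0.489
ML = −10·log₁₀(1 − |Γ|²)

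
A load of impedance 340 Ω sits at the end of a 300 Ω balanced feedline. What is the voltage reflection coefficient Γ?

Γ = (Z_L − Z_0)/(Z_L + Z_0) = (340 − 300)/(340 + 300) = 40/640

Γ = 0.0625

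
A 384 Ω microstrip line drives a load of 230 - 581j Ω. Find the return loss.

RL ≈ 2.96 dB

Γ = (-154 − j581)/(614 − j581), |Γ| = 0.711
RL = −20·log₁₀|Γ| = −20·log₁₀(0.711)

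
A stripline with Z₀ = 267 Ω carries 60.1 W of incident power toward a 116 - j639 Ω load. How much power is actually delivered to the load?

|Γ| = |(-151 − j639)/(383 − j639)| = 0.881
|Γ|² = 0.777
P_refl = |Γ|²·P_inc = 46.7 W, P_del = (1 − |Γ|²)·P_inc = 13.4 W

P_delivered ≈ 13.4 W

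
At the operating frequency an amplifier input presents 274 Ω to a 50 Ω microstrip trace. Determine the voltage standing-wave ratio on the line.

For a purely resistive load, VSWR = R_L/Z_0 or Z_0/R_L (whichever > 1) = 274/50

VSWR ≈ 5.48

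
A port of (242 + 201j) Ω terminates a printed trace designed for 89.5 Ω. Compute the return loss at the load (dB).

RL ≈ 3.73 dB

Γ = (152.5 + j201)/(331.5 + j201), |Γ| = 0.651
RL = −20·log₁₀|Γ| = −20·log₁₀(0.651)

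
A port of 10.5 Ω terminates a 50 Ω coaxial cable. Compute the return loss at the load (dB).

Γ = (10.5 − 50)/(10.5 + 50) = -0.653
RL = −20·log₁₀|Γ| = −20·log₁₀(0.653)

RL ≈ 3.7 dB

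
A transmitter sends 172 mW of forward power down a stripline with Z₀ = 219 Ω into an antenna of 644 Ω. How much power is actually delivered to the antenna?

Γ = (644 − 219)/(644 + 219) = 0.492
|Γ|² = 0.243
P_refl = |Γ|²·P_inc = 41.7 mW, P_del = (1 − |Γ|²)·P_inc = 130 mW

P_delivered ≈ 130 mW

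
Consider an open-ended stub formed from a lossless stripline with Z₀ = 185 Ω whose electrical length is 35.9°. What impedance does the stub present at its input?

tan(βl) = 0.724
For an open-ended stub, Z_in = −jZ_0·cot(βl) = −jZ_0/tan(βl)

Z_in ≈ −j256 Ω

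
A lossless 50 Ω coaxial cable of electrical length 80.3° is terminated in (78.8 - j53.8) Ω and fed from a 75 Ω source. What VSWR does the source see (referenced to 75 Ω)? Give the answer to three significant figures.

tan(βl) = 5.85
Z_in = Z_0·(Z_L + jZ_0·tanβl)/(Z_0 + jZ_L·tanβl) = 20.1 + j7.34 Ω
Γ_s = (Z_in − Z_s)/(Z_in + Z_s) = (-54.9 + j7.34)/(95.1 + j7.34), |Γ_s| = 0.581
VSWR = (1 + |Γ_s|)/(1 − |Γ_s|)

VSWR ≈ 3.77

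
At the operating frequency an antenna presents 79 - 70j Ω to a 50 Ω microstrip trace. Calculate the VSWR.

VSWR ≈ 3.13

Γ = (Z_L − Z_0)/(Z_L + Z_0) = (29 − j70)/(129 − j70)
|Γ| = 75.8/147 = 0.516
VSWR = (1 + |Γ|)/(1 − |Γ|) = 1.52/0.484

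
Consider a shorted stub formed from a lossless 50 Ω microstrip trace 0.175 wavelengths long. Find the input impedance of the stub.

βl = 2π × 0.175 = 63°
tan(βl) = 1.96
For a shorted stub, Z_in = jZ_0·tan(βl)

Z_in ≈ +j98.1 Ω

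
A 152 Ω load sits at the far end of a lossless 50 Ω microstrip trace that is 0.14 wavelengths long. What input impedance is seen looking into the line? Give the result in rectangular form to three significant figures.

Z_in ≈ 25.8 − j34.3 Ω

βl = 2π × 0.14 = 50.4°
tan(βl) = tan(50.4°) = 1.21
Z_in = Z_0·(Z_L + jZ_0·tanβl)/(Z_0 + jZ_L·tanβl)
     = 50·(152 + j60.4)/(50 + j184)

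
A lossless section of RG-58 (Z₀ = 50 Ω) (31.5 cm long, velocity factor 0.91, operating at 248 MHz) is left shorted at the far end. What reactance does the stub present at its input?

λ = v/f = 0.91·c / 248 MHz = 1.1 m
βl = 2π·l/λ = 2π × 0.286 = 103°
tan(βl) = -4.33
For a shorted stub, Z_in = jZ_0·tan(βl)

X_in ≈ -216 Ω (capacitive)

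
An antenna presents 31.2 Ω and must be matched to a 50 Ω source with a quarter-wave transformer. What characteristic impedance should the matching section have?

Z_qwt ≈ 39.5 Ω

Z_qwt = √(Z_0·R_L) = √(50 × 31.2) = √1560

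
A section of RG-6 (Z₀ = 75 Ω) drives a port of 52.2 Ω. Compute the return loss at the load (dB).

Γ = (52.2 − 75)/(52.2 + 75) = -0.179
RL = −20·log₁₀|Γ| = −20·log₁₀(0.179)

RL ≈ 14.9 dB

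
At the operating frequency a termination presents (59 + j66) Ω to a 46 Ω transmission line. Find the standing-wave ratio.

Γ = (Z_L − Z_0)/(Z_L + Z_0) = (13 + j66)/(105 + j66)
|Γ| = 67.3/124 = 0.542
VSWR = (1 + |Γ|)/(1 − |Γ|) = 1.54/0.458

VSWR ≈ 3.37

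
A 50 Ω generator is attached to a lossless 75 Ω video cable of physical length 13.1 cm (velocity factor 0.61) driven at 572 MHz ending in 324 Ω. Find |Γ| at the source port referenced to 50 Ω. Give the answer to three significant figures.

|Γ| ≈ 0.691

λ = v/f = 0.61·c / 572 MHz = 0.32 m
βl = 2π·l/λ = 2π × 0.409 = 147°
tan(βl) = -0.639
Z_in = Z_0·(Z_L + jZ_0·tanβl)/(Z_0 + jZ_L·tanβl) = 52.9 + j98.2 Ω
Γ_s = (Z_in − Z_s)/(Z_in + Z_s) = (2.9 + j98.2)/(103 + j98.2), |Γ_s| = 0.691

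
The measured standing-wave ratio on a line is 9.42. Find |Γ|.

|Γ| ≈ 0.808

|Γ| = (S − 1)/(S + 1) = (9.42 − 1)/(9.42 + 1) = 8.42/10.4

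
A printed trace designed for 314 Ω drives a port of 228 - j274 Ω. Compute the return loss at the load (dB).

RL ≈ 6.51 dB

Γ = (-86 − j274)/(542 − j274), |Γ| = 0.473
RL = −20·log₁₀|Γ| = −20·log₁₀(0.473)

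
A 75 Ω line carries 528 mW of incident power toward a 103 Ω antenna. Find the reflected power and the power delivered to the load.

P_reflected ≈ 13.1 mW; P_delivered ≈ 515 mW

Γ = (103 − 75)/(103 + 75) = 0.157
|Γ|² = 0.0247
P_refl = |Γ|²·P_inc = 13.1 mW, P_del = (1 − |Γ|²)·P_inc = 515 mW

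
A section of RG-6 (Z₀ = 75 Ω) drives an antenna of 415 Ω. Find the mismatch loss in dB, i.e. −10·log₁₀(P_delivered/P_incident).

Γ = (415 − 75)/(415 + 75) = 0.694
|Γ|² = 0.481, so P_del/P_inc = 1 − |Γ|² = 0.519
ML = −10·log₁₀(1 − |Γ|²)

mismatch loss ≈ 2.85 dB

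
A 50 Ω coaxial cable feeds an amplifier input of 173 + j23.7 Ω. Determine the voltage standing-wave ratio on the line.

Γ = (Z_L − Z_0)/(Z_L + Z_0) = (123 + j23.7)/(223 + j23.7)
|Γ| = 125/224 = 0.559
VSWR = (1 + |Γ|)/(1 − |Γ|) = 1.56/0.441

VSWR ≈ 3.53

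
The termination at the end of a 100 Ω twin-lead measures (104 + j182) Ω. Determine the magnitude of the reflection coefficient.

|Γ| ≈ 0.666

Γ = (Z_L − Z_0)/(Z_L + Z_0) = (4 + j182)/(204 + j182)
|Γ| = 182/273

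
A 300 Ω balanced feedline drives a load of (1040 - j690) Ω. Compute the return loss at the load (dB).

RL ≈ 3.46 dB

Γ = (740 − j690)/(1340 − j690), |Γ| = 0.671
RL = −20·log₁₀|Γ| = −20·log₁₀(0.671)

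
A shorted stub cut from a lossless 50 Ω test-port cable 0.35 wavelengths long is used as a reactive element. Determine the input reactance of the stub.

βl = 2π × 0.35 = 126°
tan(βl) = -1.38
For a shorted stub, Z_in = jZ_0·tan(βl)

X_in ≈ -68.8 Ω (capacitive)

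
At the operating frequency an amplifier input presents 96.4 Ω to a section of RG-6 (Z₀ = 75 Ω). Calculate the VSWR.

VSWR ≈ 1.29

Γ = (96.4 − 75)/(96.4 + 75) = 0.125
VSWR = (1 + 0.125)/(1 − 0.125)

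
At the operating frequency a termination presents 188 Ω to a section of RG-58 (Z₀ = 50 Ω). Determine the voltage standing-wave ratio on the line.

Γ = (188 − 50)/(188 + 50) = 0.58
VSWR = (1 + 0.58)/(1 − 0.58)

VSWR ≈ 3.76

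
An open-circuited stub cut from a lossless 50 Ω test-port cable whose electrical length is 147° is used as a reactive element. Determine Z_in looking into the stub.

tan(βl) = -0.649
For an open-circuited stub, Z_in = −jZ_0·cot(βl) = −jZ_0/tan(βl)

Z_in ≈ +j77 Ω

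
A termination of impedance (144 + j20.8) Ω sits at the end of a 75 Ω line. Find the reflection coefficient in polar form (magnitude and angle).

Γ = (Z_L − Z_0)/(Z_L + Z_0) = (69 + j20.8)/(219 + j20.8)
|Γ| = 72.1/220 = 0.328

Γ ≈ 0.328 ∠ 11.3°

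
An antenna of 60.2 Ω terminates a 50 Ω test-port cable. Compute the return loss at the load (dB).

RL ≈ 20.7 dB

Γ = (60.2 − 50)/(60.2 + 50) = 0.0926
RL = −20·log₁₀|Γ| = −20·log₁₀(0.0926)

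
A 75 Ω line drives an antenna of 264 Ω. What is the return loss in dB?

Γ = (264 − 75)/(264 + 75) = 0.558
RL = −20·log₁₀|Γ| = −20·log₁₀(0.558)

RL ≈ 5.07 dB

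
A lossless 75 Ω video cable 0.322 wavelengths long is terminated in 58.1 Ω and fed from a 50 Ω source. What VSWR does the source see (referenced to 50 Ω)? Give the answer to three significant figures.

VSWR ≈ 1.82

βl = 2π × 0.322 = 116°
tan(βl) = -2.06
Z_in = Z_0·(Z_L + jZ_0·tanβl)/(Z_0 + jZ_L·tanβl) = 85.9 − j17.4 Ω
Γ_s = (Z_in − Z_s)/(Z_in + Z_s) = (35.9 − j17.4)/(136 − j17.4), |Γ_s| = 0.291
VSWR = (1 + |Γ_s|)/(1 − |Γ_s|)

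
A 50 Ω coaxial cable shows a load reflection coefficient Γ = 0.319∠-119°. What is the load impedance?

Z_L = Z_0·(1 + Γ)/(1 − Γ) = 50·(0.845 − j0.279)/(1.15 + j0.279)

Z_L ≈ 31.8 − j19.8 Ω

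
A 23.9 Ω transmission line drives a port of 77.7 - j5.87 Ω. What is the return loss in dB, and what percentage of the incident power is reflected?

Γ = (53.8 − j5.87)/(101.6 − j5.87), |Γ| = 0.532
RL = −20·log₁₀(0.532) = 5.49 dB
P_refl/P_inc = |Γ|² = 0.283

RL ≈ 5.49 dB; 28.3% of incident power reflected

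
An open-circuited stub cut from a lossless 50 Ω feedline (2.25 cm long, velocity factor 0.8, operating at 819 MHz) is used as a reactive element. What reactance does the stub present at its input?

λ = v/f = 0.8·c / 819 MHz = 0.293 m
βl = 2π·l/λ = 2π × 0.0768 = 27.6°
tan(βl) = 0.524
For an open-circuited stub, Z_in = −jZ_0·cot(βl) = −jZ_0/tan(βl)

X_in ≈ -95.5 Ω (capacitive)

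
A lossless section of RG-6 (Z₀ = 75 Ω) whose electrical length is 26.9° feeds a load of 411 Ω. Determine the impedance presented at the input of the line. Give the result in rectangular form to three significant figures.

Z_in ≈ 59.2 − j127 Ω

tan(βl) = tan(26.9°) = 0.507
Z_in = Z_0·(Z_L + jZ_0·tanβl)/(Z_0 + jZ_L·tanβl)
     = 75·(411 + j38)/(75 + j209)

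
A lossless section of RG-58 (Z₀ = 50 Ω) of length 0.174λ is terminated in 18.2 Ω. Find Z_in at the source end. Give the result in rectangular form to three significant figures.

βl = 2π × 0.174 = 62.6°
tan(βl) = tan(62.6°) = 1.93
Z_in = Z_0·(Z_L + jZ_0·tanβl)/(Z_0 + jZ_L·tanβl)
     = 50·(18.2 + j96.6)/(50 + j35.2)

Z_in ≈ 57.6 + j56.1 Ω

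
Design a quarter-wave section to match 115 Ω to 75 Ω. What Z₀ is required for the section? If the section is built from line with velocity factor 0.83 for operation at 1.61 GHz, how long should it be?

Z_qwt ≈ 92.9 Ω; length ≈ 3.87 cm

Z_qwt = √(Z_0·R_L) = √(75 × 115) = √8625
λ = 0.83·c/f = 0.155 m, so l = λ/4 = 0.0387 m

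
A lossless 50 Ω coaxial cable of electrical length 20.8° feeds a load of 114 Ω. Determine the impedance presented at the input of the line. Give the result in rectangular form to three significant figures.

tan(βl) = tan(20.8°) = 0.38
Z_in = Z_0·(Z_L + jZ_0·tanβl)/(Z_0 + jZ_L·tanβl)
     = 50·(114 + j19)/(50 + j43.3)

Z_in ≈ 74.5 − j45.6 Ω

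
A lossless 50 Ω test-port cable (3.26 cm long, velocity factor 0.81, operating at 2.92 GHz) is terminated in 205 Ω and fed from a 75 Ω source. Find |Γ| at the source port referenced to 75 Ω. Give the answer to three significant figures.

λ = v/f = 0.81·c / 2.92 GHz = 0.0832 m
βl = 2π·l/λ = 2π × 0.392 = 141°
tan(βl) = -0.809
Z_in = Z_0·(Z_L + jZ_0·tanβl)/(Z_0 + jZ_L·tanβl) = 28.3 + j53.3 Ω
Γ_s = (Z_in − Z_s)/(Z_in + Z_s) = (-46.7 + j53.3)/(103 + j53.3), |Γ_s| = 0.61

|Γ| ≈ 0.61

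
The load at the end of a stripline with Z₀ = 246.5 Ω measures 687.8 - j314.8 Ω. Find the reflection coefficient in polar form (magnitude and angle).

Γ = (Z_L − Z_0)/(Z_L + Z_0) = (441.3 − j314.8)/(934.3 − j314.8)
|Γ| = 542/986 = 0.55

Γ ≈ 0.55 ∠ -16.9°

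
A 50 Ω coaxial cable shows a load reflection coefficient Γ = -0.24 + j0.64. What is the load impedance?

Z_L = Z_0·(1 + Γ)/(1 − Γ) = 50·(0.76 + j0.64)/(1.24 − j0.64)

Z_L ≈ 13.7 + j32.9 Ω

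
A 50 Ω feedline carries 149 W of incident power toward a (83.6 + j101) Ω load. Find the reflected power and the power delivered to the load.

P_reflected ≈ 60.2 W; P_delivered ≈ 88.8 W

|Γ| = |(33.6 + j101)/(133.6 + j101)| = 0.636
|Γ|² = 0.404
P_refl = |Γ|²·P_inc = 60.2 W, P_del = (1 − |Γ|²)·P_inc = 88.8 W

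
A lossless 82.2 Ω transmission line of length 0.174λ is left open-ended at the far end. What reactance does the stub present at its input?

βl = 2π × 0.174 = 62.6°
tan(βl) = 1.93
For an open-ended stub, Z_in = −jZ_0·cot(βl) = −jZ_0/tan(βl)

X_in ≈ -42.5 Ω (capacitive)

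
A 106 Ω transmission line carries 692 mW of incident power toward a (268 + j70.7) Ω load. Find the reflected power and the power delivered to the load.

|Γ| = |(162 + j70.7)/(374 + j70.7)| = 0.464
|Γ|² = 0.216
P_refl = |Γ|²·P_inc = 149 mW, P_del = (1 − |Γ|²)·P_inc = 543 mW

P_reflected ≈ 149 mW; P_delivered ≈ 543 mW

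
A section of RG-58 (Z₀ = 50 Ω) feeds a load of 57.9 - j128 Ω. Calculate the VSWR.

VSWR ≈ 7.55

Γ = (Z_L − Z_0)/(Z_L + Z_0) = (7.9 − j128)/(107.9 − j128)
|Γ| = 128/167 = 0.766
VSWR = (1 + |Γ|)/(1 − |Γ|) = 1.77/0.234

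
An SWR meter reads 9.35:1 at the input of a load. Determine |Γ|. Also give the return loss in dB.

|Γ| = (S − 1)/(S + 1) = (9.35 − 1)/(9.35 + 1) = 8.35/10.3
RL = −20·log₁₀|Γ| = −20·log₁₀(0.807)

|Γ| ≈ 0.807; return loss ≈ 1.87 dB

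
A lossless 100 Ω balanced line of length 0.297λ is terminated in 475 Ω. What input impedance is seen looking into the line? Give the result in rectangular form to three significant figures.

βl = 2π × 0.297 = 107°
tan(βl) = tan(107°) = -3.29
Z_in = Z_0·(Z_L + jZ_0·tanβl)/(Z_0 + jZ_L·tanβl)
     = 100·(475 − j329)/(100 − j1560)

Z_in ≈ 22.9 + j29 Ω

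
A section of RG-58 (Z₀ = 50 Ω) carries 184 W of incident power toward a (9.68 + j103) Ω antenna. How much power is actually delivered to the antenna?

|Γ| = |(-40.32 + j103)/(59.68 + j103)| = 0.929
|Γ|² = 0.863
P_refl = |Γ|²·P_inc = 159 W, P_del = (1 − |Γ|²)·P_inc = 25.1 W

P_delivered ≈ 25.1 W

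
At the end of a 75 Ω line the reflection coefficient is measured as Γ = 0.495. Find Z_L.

Z_L = Z_0·(1 + Γ)/(1 − Γ) = 75·(1.5)/(0.505)

Z_L ≈ 222 Ω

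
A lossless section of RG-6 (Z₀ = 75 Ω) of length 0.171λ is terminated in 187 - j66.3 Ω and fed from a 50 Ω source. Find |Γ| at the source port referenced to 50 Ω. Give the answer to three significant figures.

|Γ| ≈ 0.381

βl = 2π × 0.171 = 61.6°
tan(βl) = 1.85
Z_in = Z_0·(Z_L + jZ_0·tanβl)/(Z_0 + jZ_L·tanβl) = 29.3 − j23.9 Ω
Γ_s = (Z_in − Z_s)/(Z_in + Z_s) = (-20.7 − j23.9)/(79.3 − j23.9), |Γ_s| = 0.381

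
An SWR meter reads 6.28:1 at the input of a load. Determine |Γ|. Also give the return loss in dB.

|Γ| ≈ 0.725; return loss ≈ 2.79 dB

|Γ| = (S − 1)/(S + 1) = (6.28 − 1)/(6.28 + 1) = 5.28/7.28
RL = −20·log₁₀|Γ| = −20·log₁₀(0.725)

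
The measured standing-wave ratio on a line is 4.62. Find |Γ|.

|Γ| = (S − 1)/(S + 1) = (4.62 − 1)/(4.62 + 1) = 3.62/5.62

|Γ| ≈ 0.644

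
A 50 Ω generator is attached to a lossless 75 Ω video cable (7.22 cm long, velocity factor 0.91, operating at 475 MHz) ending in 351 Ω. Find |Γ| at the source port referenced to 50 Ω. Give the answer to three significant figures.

|Γ| ≈ 0.672

λ = v/f = 0.91·c / 475 MHz = 0.575 m
βl = 2π·l/λ = 2π × 0.126 = 45.2°
tan(βl) = 1.01
Z_in = Z_0·(Z_L + jZ_0·tanβl)/(Z_0 + jZ_L·tanβl) = 30.4 − j68 Ω
Γ_s = (Z_in − Z_s)/(Z_in + Z_s) = (-19.6 − j68)/(80.4 − j68), |Γ_s| = 0.672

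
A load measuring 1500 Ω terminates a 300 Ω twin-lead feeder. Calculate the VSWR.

VSWR ≈ 5

Γ = (1500 − 300)/(1500 + 300) = 0.667
VSWR = (1 + 0.667)/(1 − 0.667)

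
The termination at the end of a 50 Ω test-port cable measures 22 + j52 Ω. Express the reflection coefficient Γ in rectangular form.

Γ ≈ 0.0872 + j0.659

Γ = (Z_L − Z_0)/(Z_L + Z_0) = (-28 + j52)/(72 + j52)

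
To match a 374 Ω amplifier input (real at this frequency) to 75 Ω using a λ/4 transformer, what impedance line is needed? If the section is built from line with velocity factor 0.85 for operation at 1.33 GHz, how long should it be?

Z_qwt = √(Z_0·R_L) = √(75 × 374) = √28050
λ = 0.85·c/f = 0.192 m, so l = λ/4 = 0.0479 m

Z_qwt ≈ 167 Ω; length ≈ 4.79 cm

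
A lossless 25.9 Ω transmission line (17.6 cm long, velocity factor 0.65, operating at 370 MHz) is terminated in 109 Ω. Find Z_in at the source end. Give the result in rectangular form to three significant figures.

λ = v/f = 0.65·c / 370 MHz = 0.527 m
βl = 2π·l/λ = 2π × 0.334 = 120°
tan(βl) = tan(120°) = -1.72
Z_in = Z_0·(Z_L + jZ_0·tanβl)/(Z_0 + jZ_L·tanβl)
     = 25.9·(109 − j44.5)/(25.9 − j187)

Z_in ≈ 8.09 + j14 Ω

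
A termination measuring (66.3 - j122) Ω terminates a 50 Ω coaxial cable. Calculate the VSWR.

VSWR ≈ 6.41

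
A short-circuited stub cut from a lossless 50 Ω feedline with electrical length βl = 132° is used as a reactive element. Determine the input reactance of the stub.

X_in ≈ -55.5 Ω (capacitive)

tan(βl) = -1.11
For a short-circuited stub, Z_in = jZ_0·tan(βl)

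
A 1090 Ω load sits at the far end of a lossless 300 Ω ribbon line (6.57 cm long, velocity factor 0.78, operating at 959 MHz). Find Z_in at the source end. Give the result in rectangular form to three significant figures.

λ = v/f = 0.78·c / 959 MHz = 0.244 m
βl = 2π·l/λ = 2π × 0.269 = 96.9°
tan(βl) = tan(96.9°) = -8.22
Z_in = Z_0·(Z_L + jZ_0·tanβl)/(Z_0 + jZ_L·tanβl)
     = 300·(1090 − j2470)/(300 − j8960)

Z_in ≈ 83.7 + j33.7 Ω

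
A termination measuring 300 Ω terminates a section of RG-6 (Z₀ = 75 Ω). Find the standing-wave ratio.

VSWR ≈ 4

Γ = (300 − 75)/(300 + 75) = 0.6
VSWR = (1 + 0.6)/(1 − 0.6)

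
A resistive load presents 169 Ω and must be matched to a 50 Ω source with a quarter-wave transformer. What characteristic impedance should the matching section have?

Z_qwt = √(Z_0·R_L) = √(50 × 169) = √8450

Z_qwt ≈ 91.9 Ω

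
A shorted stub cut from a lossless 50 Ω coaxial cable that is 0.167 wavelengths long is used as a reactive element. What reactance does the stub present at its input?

X_in ≈ 87 Ω (inductive)

βl = 2π × 0.167 = 60.1°
tan(βl) = 1.74
For a shorted stub, Z_in = jZ_0·tan(βl)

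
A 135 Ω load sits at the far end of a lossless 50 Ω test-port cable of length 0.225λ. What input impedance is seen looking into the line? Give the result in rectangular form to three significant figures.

βl = 2π × 0.225 = 81°
tan(βl) = tan(81°) = 6.31
Z_in = Z_0·(Z_L + jZ_0·tanβl)/(Z_0 + jZ_L·tanβl)
     = 50·(135 + j316)/(50 + j852)

Z_in ≈ 18.9 − j6.81 Ω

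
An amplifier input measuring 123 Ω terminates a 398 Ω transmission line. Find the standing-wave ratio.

VSWR ≈ 3.24

For a purely resistive load, VSWR = R_L/Z_0 or Z_0/R_L (whichever > 1) = 398/123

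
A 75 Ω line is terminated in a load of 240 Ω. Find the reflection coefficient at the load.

Γ = 0.524

Γ = (Z_L − Z_0)/(Z_L + Z_0) = (240 − 75)/(240 + 75) = 165/315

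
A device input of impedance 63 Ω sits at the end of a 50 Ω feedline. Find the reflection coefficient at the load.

Γ = (Z_L − Z_0)/(Z_L + Z_0) = (63 − 50)/(63 + 50) = 13/113

Γ = 0.115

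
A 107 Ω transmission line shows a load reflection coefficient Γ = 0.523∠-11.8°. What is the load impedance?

Z_L = Z_0·(1 + Γ)/(1 − Γ) = 107·(1.51 − j0.107)/(0.488 + j0.107)

Z_L ≈ 311 − j91.7 Ω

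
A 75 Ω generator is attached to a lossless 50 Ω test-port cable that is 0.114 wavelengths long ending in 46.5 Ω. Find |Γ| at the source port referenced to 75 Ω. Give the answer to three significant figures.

βl = 2π × 0.114 = 41°
tan(βl) = 0.871
Z_in = Z_0·(Z_L + jZ_0·tanβl)/(Z_0 + jZ_L·tanβl) = 49.4 + j3.55 Ω
Γ_s = (Z_in − Z_s)/(Z_in + Z_s) = (-25.6 + j3.55)/(124 + j3.55), |Γ_s| = 0.208

|Γ| ≈ 0.208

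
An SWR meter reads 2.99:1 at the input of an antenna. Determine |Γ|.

|Γ| ≈ 0.499

|Γ| = (S − 1)/(S + 1) = (2.99 − 1)/(2.99 + 1) = 1.99/3.99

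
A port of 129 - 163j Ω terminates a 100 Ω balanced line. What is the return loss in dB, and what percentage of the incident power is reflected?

Γ = (29 − j163)/(229 − j163), |Γ| = 0.589
RL = −20·log₁₀(0.589) = 4.6 dB
P_refl/P_inc = |Γ|² = 0.347

RL ≈ 4.6 dB; 34.7% of incident power reflected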